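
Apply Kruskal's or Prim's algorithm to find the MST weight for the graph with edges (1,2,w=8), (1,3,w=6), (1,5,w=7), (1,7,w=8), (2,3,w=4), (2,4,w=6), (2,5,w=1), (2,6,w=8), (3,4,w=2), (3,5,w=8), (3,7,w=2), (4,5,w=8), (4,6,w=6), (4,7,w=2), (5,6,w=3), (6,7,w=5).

Apply Kruskal's algorithm (sort edges by weight, add if no cycle):

Sorted edges by weight:
  (2,5) w=1
  (3,4) w=2
  (3,7) w=2
  (4,7) w=2
  (5,6) w=3
  (2,3) w=4
  (6,7) w=5
  (1,3) w=6
  (2,4) w=6
  (4,6) w=6
  (1,5) w=7
  (1,7) w=8
  (1,2) w=8
  (2,6) w=8
  (3,5) w=8
  (4,5) w=8

Add edge (2,5) w=1 -- no cycle. Running total: 1
Add edge (3,4) w=2 -- no cycle. Running total: 3
Add edge (3,7) w=2 -- no cycle. Running total: 5
Skip edge (4,7) w=2 -- would create cycle
Add edge (5,6) w=3 -- no cycle. Running total: 8
Add edge (2,3) w=4 -- no cycle. Running total: 12
Skip edge (6,7) w=5 -- would create cycle
Add edge (1,3) w=6 -- no cycle. Running total: 18

MST edges: (2,5,w=1), (3,4,w=2), (3,7,w=2), (5,6,w=3), (2,3,w=4), (1,3,w=6)
Total MST weight: 1 + 2 + 2 + 3 + 4 + 6 = 18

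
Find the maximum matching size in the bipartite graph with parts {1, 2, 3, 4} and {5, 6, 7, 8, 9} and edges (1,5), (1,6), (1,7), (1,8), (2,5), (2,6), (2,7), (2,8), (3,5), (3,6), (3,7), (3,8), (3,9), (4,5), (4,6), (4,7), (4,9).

Step 1: List the neighbors of each left vertex:
  1: 5, 6, 7, 8
  2: 5, 6, 7, 8
  3: 5, 6, 7, 8, 9
  4: 5, 6, 7, 9

Step 2: Greedily match left vertices, then look for augmenting paths:
  Match 1 -- 5
  Match 2 -- 6
  Match 3 -- 7
  Match 4 -- 9
  No augmenting path remains.

Step 3: Verify this is maximum:
  Matching size 4 = min(|L|, |R|) = min(4, 5), which is an upper bound, so this matching is maximum.

Maximum matching: {(1,5), (2,6), (3,7), (4,9)}
Size: 4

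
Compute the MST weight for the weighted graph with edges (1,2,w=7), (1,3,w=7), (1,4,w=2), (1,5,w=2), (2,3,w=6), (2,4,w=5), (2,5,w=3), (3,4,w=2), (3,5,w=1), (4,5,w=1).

Apply Kruskal's algorithm (sort edges by weight, add if no cycle):

Sorted edges by weight:
  (3,5) w=1
  (4,5) w=1
  (1,5) w=2
  (1,4) w=2
  (3,4) w=2
  (2,5) w=3
  (2,4) w=5
  (2,3) w=6
  (1,2) w=7
  (1,3) w=7

Add edge (3,5) w=1 -- no cycle. Running total: 1
Add edge (4,5) w=1 -- no cycle. Running total: 2
Add edge (1,5) w=2 -- no cycle. Running total: 4
Skip edge (1,4) w=2 -- would create cycle
Skip edge (3,4) w=2 -- would create cycle
Add edge (2,5) w=3 -- no cycle. Running total: 7

MST edges: (3,5,w=1), (4,5,w=1), (1,5,w=2), (2,5,w=3)
Total MST weight: 1 + 1 + 2 + 3 = 7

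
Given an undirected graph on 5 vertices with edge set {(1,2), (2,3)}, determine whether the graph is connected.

Step 1: Build adjacency list from edges:
  1: 2
  2: 1, 3
  3: 2
  4: (none)
  5: (none)

Step 2: Run BFS/DFS from vertex 1:
  Visited: {1, 2, 3}
  Reached 3 of 5 vertices

Step 3: Only 3 of 5 vertices reached. Graph is disconnected.
Connected components: {1, 2, 3}, {4}, {5}
Answer: No, the graph is not connected (3 components).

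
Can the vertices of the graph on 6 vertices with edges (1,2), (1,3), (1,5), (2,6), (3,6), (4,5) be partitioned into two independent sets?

Step 1: Attempt 2-coloring using BFS:
  Start at vertex 1, assign color 0
  Color vertex 2 with color 1 (neighbor of 1)
  Color vertex 3 with color 1 (neighbor of 1)
  Color vertex 5 with color 1 (neighbor of 1)
  Color vertex 6 with color 0 (neighbor of 2)
  Color vertex 4 with color 0 (neighbor of 5)

Step 2: 2-coloring succeeded. No conflicts found.
  Set A (color 0): {1, 4, 6}
  Set B (color 1): {2, 3, 5}

The graph is bipartite with partition {1, 4, 6}, {2, 3, 5}.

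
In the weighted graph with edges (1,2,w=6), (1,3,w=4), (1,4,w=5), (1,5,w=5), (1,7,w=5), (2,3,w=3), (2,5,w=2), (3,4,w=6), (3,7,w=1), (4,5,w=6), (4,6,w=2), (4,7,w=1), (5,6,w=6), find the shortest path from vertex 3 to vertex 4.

Step 1: Build adjacency list with weights:
  1: 2(w=6), 3(w=4), 4(w=5), 5(w=5), 7(w=5)
  2: 1(w=6), 3(w=3), 5(w=2)
  3: 1(w=4), 2(w=3), 4(w=6), 7(w=1)
  4: 1(w=5), 3(w=6), 5(w=6), 6(w=2), 7(w=1)
  5: 1(w=5), 2(w=2), 4(w=6), 6(w=6)
  6: 4(w=2), 5(w=6)
  7: 1(w=5), 3(w=1), 4(w=1)

Step 2: Apply Dijkstra's algorithm from vertex 3:
  Visit vertex 3 (distance=0)
    Update dist[1] = 4
    Update dist[2] = 3
    Update dist[4] = 6
    Update dist[7] = 1
  Visit vertex 7 (distance=1)
    Update dist[4] = 2
  Visit vertex 4 (distance=2)
    Update dist[5] = 8
    Update dist[6] = 4

Step 3: Shortest path: 3 -> 7 -> 4
Total weight: 1 + 1 = 2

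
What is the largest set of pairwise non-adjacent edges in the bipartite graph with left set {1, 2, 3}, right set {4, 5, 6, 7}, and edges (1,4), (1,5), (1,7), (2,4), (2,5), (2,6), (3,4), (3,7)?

Step 1: List the neighbors of each left vertex:
  1: 4, 5, 7
  2: 4, 5, 6
  3: 4, 7

Step 2: Greedily match left vertices, then look for augmenting paths:
  Match 1 -- 4
  Match 2 -- 5
  Match 3 -- 7
  No augmenting path remains.

Step 3: Verify this is maximum:
  Matching size 3 = min(|L|, |R|) = min(3, 4), which is an upper bound, so this matching is maximum.

Maximum matching: {(1,4), (2,5), (3,7)}
Size: 3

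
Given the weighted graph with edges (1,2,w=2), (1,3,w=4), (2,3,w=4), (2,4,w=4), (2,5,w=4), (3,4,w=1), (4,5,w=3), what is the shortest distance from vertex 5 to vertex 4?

Step 1: Build adjacency list with weights:
  1: 2(w=2), 3(w=4)
  2: 1(w=2), 3(w=4), 4(w=4), 5(w=4)
  3: 1(w=4), 2(w=4), 4(w=1)
  4: 2(w=4), 3(w=1), 5(w=3)
  5: 2(w=4), 4(w=3)

Step 2: Apply Dijkstra's algorithm from vertex 5:
  Visit vertex 5 (distance=0)
    Update dist[2] = 4
    Update dist[4] = 3
  Visit vertex 4 (distance=3)
    Update dist[3] = 4

Step 3: Shortest path: 5 -> 4
Total weight: 3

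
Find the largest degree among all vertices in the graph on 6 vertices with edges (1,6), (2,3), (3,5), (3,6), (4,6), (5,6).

Step 1: Count edges incident to each vertex:
  deg(1) = 1 (neighbors: 6)
  deg(2) = 1 (neighbors: 3)
  deg(3) = 3 (neighbors: 2, 5, 6)
  deg(4) = 1 (neighbors: 6)
  deg(5) = 2 (neighbors: 3, 6)
  deg(6) = 4 (neighbors: 1, 3, 4, 5)

Step 2: Find maximum:
  max(1, 1, 3, 1, 2, 4) = 4 (vertex 6)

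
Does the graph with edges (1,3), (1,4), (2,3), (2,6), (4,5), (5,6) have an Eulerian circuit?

Step 1: Find the degree of each vertex:
  deg(1) = 2
  deg(2) = 2
  deg(3) = 2
  deg(4) = 2
  deg(5) = 2
  deg(6) = 2

Step 2: Count vertices with odd degree:
  All vertices have even degree (0 odd-degree vertices)

Step 3: Apply Euler's theorem:
  - Eulerian circuit exists iff graph is connected and all vertices have even degree
  - Eulerian path exists iff graph is connected and has 0 or 2 odd-degree vertices

Graph is connected with 0 odd-degree vertices.
Both Eulerian circuit and Eulerian path exist.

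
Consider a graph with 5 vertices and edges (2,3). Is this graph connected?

Step 1: Build adjacency list from edges:
  1: (none)
  2: 3
  3: 2
  4: (none)
  5: (none)

Step 2: Run BFS/DFS from vertex 1:
  Visited: {1}
  Reached 1 of 5 vertices

Step 3: Only 1 of 5 vertices reached. Graph is disconnected.
Connected components: {1}, {2, 3}, {4}, {5}
Answer: No, the graph is not connected (4 components).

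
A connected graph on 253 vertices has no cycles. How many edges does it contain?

A tree on n vertices always has exactly n - 1 edges.
For n = 253: edges = 253 - 1 = 252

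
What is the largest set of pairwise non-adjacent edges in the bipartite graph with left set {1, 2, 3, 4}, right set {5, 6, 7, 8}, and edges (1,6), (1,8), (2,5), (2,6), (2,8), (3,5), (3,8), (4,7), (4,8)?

Step 1: List the neighbors of each left vertex:
  1: 6, 8
  2: 5, 6, 8
  3: 5, 8
  4: 7, 8

Step 2: Greedily match left vertices, then look for augmenting paths:
  Match 1 -- 6
  Match 2 -- 5
  Match 3 -- 8
  Match 4 -- 7
  No augmenting path remains.

Step 3: Verify this is maximum:
  Matching size 4 = min(|L|, |R|) = min(4, 4), which is an upper bound, so this matching is maximum.

Maximum matching: {(1,6), (2,5), (3,8), (4,7)}
Size: 4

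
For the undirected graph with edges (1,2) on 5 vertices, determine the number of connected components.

Step 1: Build adjacency list from edges:
  1: 2
  2: 1
  3: (none)
  4: (none)
  5: (none)

Step 2: Run BFS/DFS from vertex 1:
  Visited: {1, 2}
  Reached 2 of 5 vertices

Step 3: Only 2 of 5 vertices reached. Graph is disconnected.
Connected components: {1, 2}, {3}, {4}, {5}
Number of connected components: 4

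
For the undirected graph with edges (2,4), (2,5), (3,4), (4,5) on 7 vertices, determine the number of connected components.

Step 1: Build adjacency list from edges:
  1: (none)
  2: 4, 5
  3: 4
  4: 2, 3, 5
  5: 2, 4
  6: (none)
  7: (none)

Step 2: Run BFS/DFS from vertex 1:
  Visited: {1}
  Reached 1 of 7 vertices

Step 3: Only 1 of 7 vertices reached. Graph is disconnected.
Connected components: {1}, {2, 3, 4, 5}, {6}, {7}
Number of connected components: 4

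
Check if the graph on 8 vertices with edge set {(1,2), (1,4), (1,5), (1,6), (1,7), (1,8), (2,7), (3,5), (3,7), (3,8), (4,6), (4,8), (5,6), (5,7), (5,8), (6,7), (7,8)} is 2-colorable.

Step 1: Attempt 2-coloring using BFS:
  Start at vertex 1, assign color 0
  Color vertex 2 with color 1 (neighbor of 1)
  Color vertex 4 with color 1 (neighbor of 1)
  Color vertex 5 with color 1 (neighbor of 1)
  Color vertex 6 with color 1 (neighbor of 1)
  Color vertex 7 with color 1 (neighbor of 1)
  Color vertex 8 with color 1 (neighbor of 1)

Step 2: Conflict found! Vertices 2 and 7 are adjacent but have the same color.
This means the graph contains an odd cycle.

The graph is NOT bipartite.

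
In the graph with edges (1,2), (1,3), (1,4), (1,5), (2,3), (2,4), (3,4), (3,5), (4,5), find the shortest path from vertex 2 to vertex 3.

Step 1: Build adjacency list:
  1: 2, 3, 4, 5
  2: 1, 3, 4
  3: 1, 2, 4, 5
  4: 1, 2, 3, 5
  5: 1, 3, 4

Step 2: BFS from vertex 2 to find shortest path to 3:
  vertex 1 reached at distance 1
  vertex 3 reached at distance 1

Step 3: Shortest path: 2 -> 3
Path length: 1 edge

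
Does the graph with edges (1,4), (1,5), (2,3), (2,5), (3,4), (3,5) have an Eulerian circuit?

Step 1: Find the degree of each vertex:
  deg(1) = 2
  deg(2) = 2
  deg(3) = 3
  deg(4) = 2
  deg(5) = 3

Step 2: Count vertices with odd degree:
  Odd-degree vertices: 3, 5 (2 total)

Step 3: Apply Euler's theorem:
  - Eulerian circuit exists iff graph is connected and all vertices have even degree
  - Eulerian path exists iff graph is connected and has 0 or 2 odd-degree vertices

Graph is connected with exactly 2 odd-degree vertices (3, 5).
Eulerian path exists (starting and ending at the odd-degree vertices), but no Eulerian circuit.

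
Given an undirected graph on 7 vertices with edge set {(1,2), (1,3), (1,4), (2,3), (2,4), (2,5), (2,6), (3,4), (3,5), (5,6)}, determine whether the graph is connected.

Step 1: Build adjacency list from edges:
  1: 2, 3, 4
  2: 1, 3, 4, 5, 6
  3: 1, 2, 4, 5
  4: 1, 2, 3
  5: 2, 3, 6
  6: 2, 5
  7: (none)

Step 2: Run BFS/DFS from vertex 1:
  Visited: {1, 2, 3, 4, 5, 6}
  Reached 6 of 7 vertices

Step 3: Only 6 of 7 vertices reached. Graph is disconnected.
Connected components: {1, 2, 3, 4, 5, 6}, {7}
Answer: No, the graph is not connected (2 components).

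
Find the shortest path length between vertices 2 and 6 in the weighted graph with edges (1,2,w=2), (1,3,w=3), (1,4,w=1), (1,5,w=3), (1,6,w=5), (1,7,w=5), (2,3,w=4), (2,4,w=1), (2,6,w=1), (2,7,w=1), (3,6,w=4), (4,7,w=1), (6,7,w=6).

Step 1: Build adjacency list with weights:
  1: 2(w=2), 3(w=3), 4(w=1), 5(w=3), 6(w=5), 7(w=5)
  2: 1(w=2), 3(w=4), 4(w=1), 6(w=1), 7(w=1)
  3: 1(w=3), 2(w=4), 6(w=4)
  4: 1(w=1), 2(w=1), 7(w=1)
  5: 1(w=3)
  6: 1(w=5), 2(w=1), 3(w=4), 7(w=6)
  7: 1(w=5), 2(w=1), 4(w=1), 6(w=6)

Step 2: Apply Dijkstra's algorithm from vertex 2:
  Visit vertex 2 (distance=0)
    Update dist[1] = 2
    Update dist[3] = 4
    Update dist[4] = 1
    Update dist[6] = 1
    Update dist[7] = 1
  Visit vertex 4 (distance=1)
  Visit vertex 6 (distance=1)

Step 3: Shortest path: 2 -> 6
Total weight: 1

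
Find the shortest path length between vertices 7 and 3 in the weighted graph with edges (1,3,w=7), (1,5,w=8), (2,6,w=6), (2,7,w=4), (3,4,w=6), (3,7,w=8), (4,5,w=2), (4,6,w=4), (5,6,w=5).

Step 1: Build adjacency list with weights:
  1: 3(w=7), 5(w=8)
  2: 6(w=6), 7(w=4)
  3: 1(w=7), 4(w=6), 7(w=8)
  4: 3(w=6), 5(w=2), 6(w=4)
  5: 1(w=8), 4(w=2), 6(w=5)
  6: 2(w=6), 4(w=4), 5(w=5)
  7: 2(w=4), 3(w=8)

Step 2: Apply Dijkstra's algorithm from vertex 7:
  Visit vertex 7 (distance=0)
    Update dist[2] = 4
    Update dist[3] = 8
  Visit vertex 2 (distance=4)
    Update dist[6] = 10
  Visit vertex 3 (distance=8)
    Update dist[1] = 15
    Update dist[4] = 14

Step 3: Shortest path: 7 -> 3
Total weight: 8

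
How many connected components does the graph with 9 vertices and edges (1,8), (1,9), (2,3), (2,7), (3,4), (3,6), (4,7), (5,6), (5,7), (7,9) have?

Step 1: Build adjacency list from edges:
  1: 8, 9
  2: 3, 7
  3: 2, 4, 6
  4: 3, 7
  5: 6, 7
  6: 3, 5
  7: 2, 4, 5, 9
  8: 1
  9: 1, 7

Step 2: Run BFS/DFS from vertex 1:
  Visited: {1, 8, 9, 7, 2, 4, 5, 3, 6}
  Reached 9 of 9 vertices

Step 3: All 9 vertices reached from vertex 1, so the graph is connected.
Number of connected components: 1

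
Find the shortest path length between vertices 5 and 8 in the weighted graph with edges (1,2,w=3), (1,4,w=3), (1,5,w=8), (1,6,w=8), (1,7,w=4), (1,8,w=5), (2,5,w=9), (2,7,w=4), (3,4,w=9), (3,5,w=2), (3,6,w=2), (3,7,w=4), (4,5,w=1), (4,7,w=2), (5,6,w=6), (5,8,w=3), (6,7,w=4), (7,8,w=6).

Step 1: Build adjacency list with weights:
  1: 2(w=3), 4(w=3), 5(w=8), 6(w=8), 7(w=4), 8(w=5)
  2: 1(w=3), 5(w=9), 7(w=4)
  3: 4(w=9), 5(w=2), 6(w=2), 7(w=4)
  4: 1(w=3), 3(w=9), 5(w=1), 7(w=2)
  5: 1(w=8), 2(w=9), 3(w=2), 4(w=1), 6(w=6), 8(w=3)
  6: 1(w=8), 3(w=2), 5(w=6), 7(w=4)
  7: 1(w=4), 2(w=4), 3(w=4), 4(w=2), 6(w=4), 8(w=6)
  8: 1(w=5), 5(w=3), 7(w=6)

Step 2: Apply Dijkstra's algorithm from vertex 5:
  Visit vertex 5 (distance=0)
    Update dist[1] = 8
    Update dist[2] = 9
    Update dist[3] = 2
    Update dist[4] = 1
    Update dist[6] = 6
    Update dist[8] = 3
  Visit vertex 4 (distance=1)
    Update dist[1] = 4
    Update dist[7] = 3
  Visit vertex 3 (distance=2)
    Update dist[6] = 4
  Visit vertex 7 (distance=3)
    Update dist[2] = 7
  Visit vertex 8 (distance=3)

Step 3: Shortest path: 5 -> 8
Total weight: 3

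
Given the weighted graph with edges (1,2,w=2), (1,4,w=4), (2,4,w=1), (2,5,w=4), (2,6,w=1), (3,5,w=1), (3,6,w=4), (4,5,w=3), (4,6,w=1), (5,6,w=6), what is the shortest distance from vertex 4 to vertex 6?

Step 1: Build adjacency list with weights:
  1: 2(w=2), 4(w=4)
  2: 1(w=2), 4(w=1), 5(w=4), 6(w=1)
  3: 5(w=1), 6(w=4)
  4: 1(w=4), 2(w=1), 5(w=3), 6(w=1)
  5: 2(w=4), 3(w=1), 4(w=3), 6(w=6)
  6: 2(w=1), 3(w=4), 4(w=1), 5(w=6)

Step 2: Apply Dijkstra's algorithm from vertex 4:
  Visit vertex 4 (distance=0)
    Update dist[1] = 4
    Update dist[2] = 1
    Update dist[5] = 3
    Update dist[6] = 1
  Visit vertex 2 (distance=1)
    Update dist[1] = 3
  Visit vertex 6 (distance=1)
    Update dist[3] = 5

Step 3: Shortest path: 4 -> 6
Total weight: 1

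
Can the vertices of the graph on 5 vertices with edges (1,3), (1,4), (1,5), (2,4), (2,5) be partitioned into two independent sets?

Step 1: Attempt 2-coloring using BFS:
  Start at vertex 1, assign color 0
  Color vertex 3 with color 1 (neighbor of 1)
  Color vertex 4 with color 1 (neighbor of 1)
  Color vertex 5 with color 1 (neighbor of 1)
  Color vertex 2 with color 0 (neighbor of 4)

Step 2: 2-coloring succeeded. No conflicts found.
  Set A (color 0): {1, 2}
  Set B (color 1): {3, 4, 5}

The graph is bipartite with partition {1, 2}, {3, 4, 5}.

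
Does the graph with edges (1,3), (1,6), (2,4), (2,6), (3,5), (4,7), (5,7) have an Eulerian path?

Step 1: Find the degree of each vertex:
  deg(1) = 2
  deg(2) = 2
  deg(3) = 2
  deg(4) = 2
  deg(5) = 2
  deg(6) = 2
  deg(7) = 2

Step 2: Count vertices with odd degree:
  All vertices have even degree (0 odd-degree vertices)

Step 3: Apply Euler's theorem:
  - Eulerian circuit exists iff graph is connected and all vertices have even degree
  - Eulerian path exists iff graph is connected and has 0 or 2 odd-degree vertices

Graph is connected with 0 odd-degree vertices.
Both Eulerian circuit and Eulerian path exist.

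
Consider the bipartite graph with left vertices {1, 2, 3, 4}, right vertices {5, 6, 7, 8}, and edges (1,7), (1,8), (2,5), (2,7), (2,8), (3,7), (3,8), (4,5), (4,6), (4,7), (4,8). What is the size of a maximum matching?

Step 1: List the neighbors of each left vertex:
  1: 7, 8
  2: 5, 7, 8
  3: 7, 8
  4: 5, 6, 7, 8

Step 2: Greedily match left vertices, then look for augmenting paths:
  Match 1 -- 7
  Match 2 -- 5
  Match 3 -- 8
  Match 4 -- 6
  No augmenting path remains.

Step 3: Verify this is maximum:
  Matching size 4 = min(|L|, |R|) = min(4, 4), which is an upper bound, so this matching is maximum.

Maximum matching: {(1,7), (2,5), (3,8), (4,6)}
Size: 4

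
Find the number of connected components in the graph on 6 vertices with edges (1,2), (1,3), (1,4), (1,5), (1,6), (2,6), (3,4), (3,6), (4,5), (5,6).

Step 1: Build adjacency list from edges:
  1: 2, 3, 4, 5, 6
  2: 1, 6
  3: 1, 4, 6
  4: 1, 3, 5
  5: 1, 4, 6
  6: 1, 2, 3, 5

Step 2: Run BFS/DFS from vertex 1:
  Visited: {1, 2, 3, 4, 5, 6}
  Reached 6 of 6 vertices

Step 3: All 6 vertices reached from vertex 1, so the graph is connected.
Number of connected components: 1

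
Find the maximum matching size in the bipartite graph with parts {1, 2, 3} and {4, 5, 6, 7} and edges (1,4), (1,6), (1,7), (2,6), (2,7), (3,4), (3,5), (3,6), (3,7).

Step 1: List the neighbors of each left vertex:
  1: 4, 6, 7
  2: 6, 7
  3: 4, 5, 6, 7

Step 2: Greedily match left vertices, then look for augmenting paths:
  Match 1 -- 4
  Match 2 -- 6
  Match 3 -- 5
  No augmenting path remains.

Step 3: Verify this is maximum:
  Matching size 3 = min(|L|, |R|) = min(3, 4), which is an upper bound, so this matching is maximum.

Maximum matching: {(1,4), (2,6), (3,5)}
Size: 3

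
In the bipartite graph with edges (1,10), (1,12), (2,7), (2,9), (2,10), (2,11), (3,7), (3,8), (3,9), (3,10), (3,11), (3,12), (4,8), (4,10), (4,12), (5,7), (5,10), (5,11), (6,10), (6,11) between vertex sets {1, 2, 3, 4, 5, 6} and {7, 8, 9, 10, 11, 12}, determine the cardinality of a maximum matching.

Step 1: List the neighbors of each left vertex:
  1: 10, 12
  2: 7, 9, 10, 11
  3: 7, 8, 9, 10, 11, 12
  4: 8, 10, 12
  5: 7, 10, 11
  6: 10, 11

Step 2: Greedily match left vertices, then look for augmenting paths:
  Match 1 -- 10
  Match 2 -- 9
  Match 3 -- 8
  Match 4 -- 12
  Match 5 -- 7
  Match 6 -- 11
  No augmenting path remains.

Step 3: Verify this is maximum:
  Matching size 6 = min(|L|, |R|) = min(6, 6), which is an upper bound, so this matching is maximum.

Maximum matching: {(1,10), (2,9), (3,8), (4,12), (5,7), (6,11)}
Size: 6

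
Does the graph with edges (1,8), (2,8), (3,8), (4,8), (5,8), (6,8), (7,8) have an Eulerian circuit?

Step 1: Find the degree of each vertex:
  deg(1) = 1
  deg(2) = 1
  deg(3) = 1
  deg(4) = 1
  deg(5) = 1
  deg(6) = 1
  deg(7) = 1
  deg(8) = 7

Step 2: Count vertices with odd degree:
  Odd-degree vertices: 1, 2, 3, 4, 5, 6, 7, 8 (8 total)

Step 3: Apply Euler's theorem:
  - Eulerian circuit exists iff graph is connected and all vertices have even degree
  - Eulerian path exists iff graph is connected and has 0 or 2 odd-degree vertices

Graph has 8 odd-degree vertices (need 0 or 2).
Neither Eulerian path nor Eulerian circuit exists.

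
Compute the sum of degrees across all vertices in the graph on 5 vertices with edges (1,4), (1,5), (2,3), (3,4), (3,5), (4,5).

Step 1: Count edges incident to each vertex:
  deg(1) = 2 (neighbors: 4, 5)
  deg(2) = 1 (neighbors: 3)
  deg(3) = 3 (neighbors: 2, 4, 5)
  deg(4) = 3 (neighbors: 1, 3, 5)
  deg(5) = 3 (neighbors: 1, 3, 4)

Step 2: Sum all degrees:
  2 + 1 + 3 + 3 + 3 = 12

Verification: sum of degrees = 2 * |E| = 2 * 6 = 12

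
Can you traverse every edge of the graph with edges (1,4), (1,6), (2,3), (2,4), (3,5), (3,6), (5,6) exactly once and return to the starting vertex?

Step 1: Find the degree of each vertex:
  deg(1) = 2
  deg(2) = 2
  deg(3) = 3
  deg(4) = 2
  deg(5) = 2
  deg(6) = 3

Step 2: Count vertices with odd degree:
  Odd-degree vertices: 3, 6 (2 total)

Step 3: Apply Euler's theorem:
  - Eulerian circuit exists iff graph is connected and all vertices have even degree
  - Eulerian path exists iff graph is connected and has 0 or 2 odd-degree vertices

Graph is connected with exactly 2 odd-degree vertices (3, 6).
Eulerian path exists (starting and ending at the odd-degree vertices), but no Eulerian circuit.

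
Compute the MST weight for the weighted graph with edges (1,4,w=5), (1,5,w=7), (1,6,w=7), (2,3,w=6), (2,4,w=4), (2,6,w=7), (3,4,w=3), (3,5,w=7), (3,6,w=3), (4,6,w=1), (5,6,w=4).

Apply Kruskal's algorithm (sort edges by weight, add if no cycle):

Sorted edges by weight:
  (4,6) w=1
  (3,4) w=3
  (3,6) w=3
  (2,4) w=4
  (5,6) w=4
  (1,4) w=5
  (2,3) w=6
  (1,5) w=7
  (1,6) w=7
  (2,6) w=7
  (3,5) w=7

Add edge (4,6) w=1 -- no cycle. Running total: 1
Add edge (3,4) w=3 -- no cycle. Running total: 4
Skip edge (3,6) w=3 -- would create cycle
Add edge (2,4) w=4 -- no cycle. Running total: 8
Add edge (5,6) w=4 -- no cycle. Running total: 12
Add edge (1,4) w=5 -- no cycle. Running total: 17

MST edges: (4,6,w=1), (3,4,w=3), (2,4,w=4), (5,6,w=4), (1,4,w=5)
Total MST weight: 1 + 3 + 4 + 4 + 5 = 17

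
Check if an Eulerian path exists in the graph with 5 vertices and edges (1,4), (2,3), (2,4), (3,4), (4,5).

Step 1: Find the degree of each vertex:
  deg(1) = 1
  deg(2) = 2
  deg(3) = 2
  deg(4) = 4
  deg(5) = 1

Step 2: Count vertices with odd degree:
  Odd-degree vertices: 1, 5 (2 total)

Step 3: Apply Euler's theorem:
  - Eulerian circuit exists iff graph is connected and all vertices have even degree
  - Eulerian path exists iff graph is connected and has 0 or 2 odd-degree vertices

Graph is connected with exactly 2 odd-degree vertices (1, 5).
Eulerian path exists (starting and ending at the odd-degree vertices), but no Eulerian circuit.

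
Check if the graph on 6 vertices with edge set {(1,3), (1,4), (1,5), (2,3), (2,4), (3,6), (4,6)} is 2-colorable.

Step 1: Attempt 2-coloring using BFS:
  Start at vertex 1, assign color 0
  Color vertex 3 with color 1 (neighbor of 1)
  Color vertex 4 with color 1 (neighbor of 1)
  Color vertex 5 with color 1 (neighbor of 1)
  Color vertex 2 with color 0 (neighbor of 3)
  Color vertex 6 with color 0 (neighbor of 3)

Step 2: 2-coloring succeeded. No conflicts found.
  Set A (color 0): {1, 2, 6}
  Set B (color 1): {3, 4, 5}

The graph is bipartite with partition {1, 2, 6}, {3, 4, 5}.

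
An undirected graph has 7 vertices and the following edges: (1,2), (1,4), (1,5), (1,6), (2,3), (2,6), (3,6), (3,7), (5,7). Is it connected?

Step 1: Build adjacency list from edges:
  1: 2, 4, 5, 6
  2: 1, 3, 6
  3: 2, 6, 7
  4: 1
  5: 1, 7
  6: 1, 2, 3
  7: 3, 5

Step 2: Run BFS/DFS from vertex 1:
  Visited: {1, 2, 4, 5, 6, 3, 7}
  Reached 7 of 7 vertices

Step 3: All 7 vertices reached from vertex 1, so the graph is connected.
Answer: Yes, the graph is connected.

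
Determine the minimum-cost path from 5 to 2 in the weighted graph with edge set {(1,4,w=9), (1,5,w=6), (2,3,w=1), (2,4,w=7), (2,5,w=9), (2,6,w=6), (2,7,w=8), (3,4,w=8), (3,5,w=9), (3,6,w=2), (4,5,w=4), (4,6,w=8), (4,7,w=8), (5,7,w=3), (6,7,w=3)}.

Step 1: Build adjacency list with weights:
  1: 4(w=9), 5(w=6)
  2: 3(w=1), 4(w=7), 5(w=9), 6(w=6), 7(w=8)
  3: 2(w=1), 4(w=8), 5(w=9), 6(w=2)
  4: 1(w=9), 2(w=7), 3(w=8), 5(w=4), 6(w=8), 7(w=8)
  5: 1(w=6), 2(w=9), 3(w=9), 4(w=4), 7(w=3)
  6: 2(w=6), 3(w=2), 4(w=8), 7(w=3)
  7: 2(w=8), 4(w=8), 5(w=3), 6(w=3)

Step 2: Apply Dijkstra's algorithm from vertex 5:
  Visit vertex 5 (distance=0)
    Update dist[1] = 6
    Update dist[2] = 9
    Update dist[3] = 9
    Update dist[4] = 4
    Update dist[7] = 3
  Visit vertex 7 (distance=3)
    Update dist[6] = 6
  Visit vertex 4 (distance=4)
  Visit vertex 1 (distance=6)
  Visit vertex 6 (distance=6)
    Update dist[3] = 8
  Visit vertex 3 (distance=8)
  Visit vertex 2 (distance=9)

Step 3: Shortest path: 5 -> 2
Total weight: 9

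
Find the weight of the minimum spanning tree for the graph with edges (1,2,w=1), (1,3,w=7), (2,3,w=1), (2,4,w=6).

Apply Kruskal's algorithm (sort edges by weight, add if no cycle):

Sorted edges by weight:
  (1,2) w=1
  (2,3) w=1
  (2,4) w=6
  (1,3) w=7

Add edge (1,2) w=1 -- no cycle. Running total: 1
Add edge (2,3) w=1 -- no cycle. Running total: 2
Add edge (2,4) w=6 -- no cycle. Running total: 8

MST edges: (1,2,w=1), (2,3,w=1), (2,4,w=6)
Total MST weight: 1 + 1 + 6 = 8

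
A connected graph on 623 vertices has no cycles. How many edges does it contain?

A tree on n vertices always has exactly n - 1 edges.
For n = 623: edges = 623 - 1 = 622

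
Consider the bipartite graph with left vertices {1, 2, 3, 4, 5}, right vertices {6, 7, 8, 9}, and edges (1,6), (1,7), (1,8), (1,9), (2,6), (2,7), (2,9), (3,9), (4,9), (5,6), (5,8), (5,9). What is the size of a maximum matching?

Step 1: List the neighbors of each left vertex:
  1: 6, 7, 8, 9
  2: 6, 7, 9
  3: 9
  4: 9
  5: 6, 8, 9

Step 2: Greedily match left vertices, then look for augmenting paths:
  Match 1 -- 6
  Match 2 -- 7
  Match 3 -- 9
  Match 5 -- 8
  No augmenting path remains.

Step 3: Verify this is maximum:
  Matching size 4 = min(|L|, |R|) = min(5, 4), which is an upper bound, so this matching is maximum.

Maximum matching: {(1,6), (2,7), (3,9), (5,8)}
Size: 4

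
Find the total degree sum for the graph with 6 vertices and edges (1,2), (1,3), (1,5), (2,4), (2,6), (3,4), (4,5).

Step 1: Count edges incident to each vertex:
  deg(1) = 3 (neighbors: 2, 3, 5)
  deg(2) = 3 (neighbors: 1, 4, 6)
  deg(3) = 2 (neighbors: 1, 4)
  deg(4) = 3 (neighbors: 2, 3, 5)
  deg(5) = 2 (neighbors: 1, 4)
  deg(6) = 1 (neighbors: 2)

Step 2: Sum all degrees:
  3 + 3 + 2 + 3 + 2 + 1 = 14

Verification: sum of degrees = 2 * |E| = 2 * 7 = 14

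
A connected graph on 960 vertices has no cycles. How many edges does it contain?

A tree on n vertices always has exactly n - 1 edges.
For n = 960: edges = 960 - 1 = 959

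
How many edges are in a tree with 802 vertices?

A tree on n vertices always has exactly n - 1 edges.
For n = 802: edges = 802 - 1 = 801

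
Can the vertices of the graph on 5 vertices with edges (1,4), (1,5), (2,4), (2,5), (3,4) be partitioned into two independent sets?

Step 1: Attempt 2-coloring using BFS:
  Start at vertex 1, assign color 0
  Color vertex 4 with color 1 (neighbor of 1)
  Color vertex 5 with color 1 (neighbor of 1)
  Color vertex 2 with color 0 (neighbor of 4)
  Color vertex 3 with color 0 (neighbor of 4)

Step 2: 2-coloring succeeded. No conflicts found.
  Set A (color 0): {1, 2, 3}
  Set B (color 1): {4, 5}

The graph is bipartite with partition {1, 2, 3}, {4, 5}.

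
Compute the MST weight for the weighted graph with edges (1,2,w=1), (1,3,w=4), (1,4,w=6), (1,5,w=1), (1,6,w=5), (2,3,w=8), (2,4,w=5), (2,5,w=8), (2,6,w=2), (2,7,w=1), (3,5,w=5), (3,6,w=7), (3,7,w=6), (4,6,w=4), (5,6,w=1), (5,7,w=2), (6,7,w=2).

Apply Kruskal's algorithm (sort edges by weight, add if no cycle):

Sorted edges by weight:
  (1,5) w=1
  (1,2) w=1
  (2,7) w=1
  (5,6) w=1
  (2,6) w=2
  (5,7) w=2
  (6,7) w=2
  (1,3) w=4
  (4,6) w=4
  (1,6) w=5
  (2,4) w=5
  (3,5) w=5
  (1,4) w=6
  (3,7) w=6
  (3,6) w=7
  (2,3) w=8
  (2,5) w=8

Add edge (1,5) w=1 -- no cycle. Running total: 1
Add edge (1,2) w=1 -- no cycle. Running total: 2
Add edge (2,7) w=1 -- no cycle. Running total: 3
Add edge (5,6) w=1 -- no cycle. Running total: 4
Skip edge (2,6) w=2 -- would create cycle
Skip edge (5,7) w=2 -- would create cycle
Skip edge (6,7) w=2 -- would create cycle
Add edge (1,3) w=4 -- no cycle. Running total: 8
Add edge (4,6) w=4 -- no cycle. Running total: 12

MST edges: (1,5,w=1), (1,2,w=1), (2,7,w=1), (5,6,w=1), (1,3,w=4), (4,6,w=4)
Total MST weight: 1 + 1 + 1 + 1 + 4 + 4 = 12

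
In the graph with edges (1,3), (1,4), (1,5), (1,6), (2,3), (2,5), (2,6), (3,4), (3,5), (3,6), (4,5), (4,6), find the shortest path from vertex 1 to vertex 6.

Step 1: Build adjacency list:
  1: 3, 4, 5, 6
  2: 3, 5, 6
  3: 1, 2, 4, 5, 6
  4: 1, 3, 5, 6
  5: 1, 2, 3, 4
  6: 1, 2, 3, 4

Step 2: BFS from vertex 1 to find shortest path to 6:
  vertex 3 reached at distance 1
  vertex 4 reached at distance 1
  vertex 5 reached at distance 1
  vertex 6 reached at distance 1

Step 3: Shortest path: 1 -> 6
Path length: 1 edge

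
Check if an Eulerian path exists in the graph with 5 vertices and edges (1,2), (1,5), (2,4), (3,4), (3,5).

Step 1: Find the degree of each vertex:
  deg(1) = 2
  deg(2) = 2
  deg(3) = 2
  deg(4) = 2
  deg(5) = 2

Step 2: Count vertices with odd degree:
  All vertices have even degree (0 odd-degree vertices)

Step 3: Apply Euler's theorem:
  - Eulerian circuit exists iff graph is connected and all vertices have even degree
  - Eulerian path exists iff graph is connected and has 0 or 2 odd-degree vertices

Graph is connected with 0 odd-degree vertices.
Both Eulerian circuit and Eulerian path exist.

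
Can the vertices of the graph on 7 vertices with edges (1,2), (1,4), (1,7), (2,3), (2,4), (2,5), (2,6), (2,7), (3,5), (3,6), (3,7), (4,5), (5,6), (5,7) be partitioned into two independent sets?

Step 1: Attempt 2-coloring using BFS:
  Start at vertex 1, assign color 0
  Color vertex 2 with color 1 (neighbor of 1)
  Color vertex 4 with color 1 (neighbor of 1)
  Color vertex 7 with color 1 (neighbor of 1)
  Color vertex 3 with color 0 (neighbor of 2)

Step 2: Conflict found! Vertices 2 and 4 are adjacent but have the same color.
This means the graph contains an odd cycle.

The graph is NOT bipartite.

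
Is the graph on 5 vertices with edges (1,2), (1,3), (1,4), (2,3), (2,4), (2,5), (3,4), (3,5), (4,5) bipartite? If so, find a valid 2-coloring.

Step 1: Attempt 2-coloring using BFS:
  Start at vertex 1, assign color 0
  Color vertex 2 with color 1 (neighbor of 1)
  Color vertex 3 with color 1 (neighbor of 1)
  Color vertex 4 with color 1 (neighbor of 1)

Step 2: Conflict found! Vertices 2 and 3 are adjacent but have the same color.
This means the graph contains an odd cycle.

The graph is NOT bipartite.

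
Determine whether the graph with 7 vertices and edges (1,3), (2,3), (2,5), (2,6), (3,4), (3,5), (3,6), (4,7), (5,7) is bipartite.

Step 1: Attempt 2-coloring using BFS:
  Start at vertex 1, assign color 0
  Color vertex 3 with color 1 (neighbor of 1)
  Color vertex 2 with color 0 (neighbor of 3)
  Color vertex 4 with color 0 (neighbor of 3)
  Color vertex 5 with color 0 (neighbor of 3)
  Color vertex 6 with color 0 (neighbor of 3)

Step 2: Conflict found! Vertices 2 and 5 are adjacent but have the same color.
This means the graph contains an odd cycle.

The graph is NOT bipartite.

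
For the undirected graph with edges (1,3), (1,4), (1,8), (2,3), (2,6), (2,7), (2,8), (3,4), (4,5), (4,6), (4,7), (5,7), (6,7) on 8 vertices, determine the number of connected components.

Step 1: Build adjacency list from edges:
  1: 3, 4, 8
  2: 3, 6, 7, 8
  3: 1, 2, 4
  4: 1, 3, 5, 6, 7
  5: 4, 7
  6: 2, 4, 7
  7: 2, 4, 5, 6
  8: 1, 2

Step 2: Run BFS/DFS from vertex 1:
  Visited: {1, 3, 4, 8, 2, 5, 6, 7}
  Reached 8 of 8 vertices

Step 3: All 8 vertices reached from vertex 1, so the graph is connected.
Number of connected components: 1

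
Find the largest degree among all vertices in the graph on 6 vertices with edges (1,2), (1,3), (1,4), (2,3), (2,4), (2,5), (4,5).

Step 1: Count edges incident to each vertex:
  deg(1) = 3 (neighbors: 2, 3, 4)
  deg(2) = 4 (neighbors: 1, 3, 4, 5)
  deg(3) = 2 (neighbors: 1, 2)
  deg(4) = 3 (neighbors: 1, 2, 5)
  deg(5) = 2 (neighbors: 2, 4)
  deg(6) = 0 (neighbors: none)

Step 2: Find maximum:
  max(3, 4, 2, 3, 2, 0) = 4 (vertex 2)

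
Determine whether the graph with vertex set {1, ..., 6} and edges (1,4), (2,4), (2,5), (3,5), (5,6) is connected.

Step 1: Build adjacency list from edges:
  1: 4
  2: 4, 5
  3: 5
  4: 1, 2
  5: 2, 3, 6
  6: 5

Step 2: Run BFS/DFS from vertex 1:
  Visited: {1, 4, 2, 5, 3, 6}
  Reached 6 of 6 vertices

Step 3: All 6 vertices reached from vertex 1, so the graph is connected.
Answer: Yes, the graph is connected.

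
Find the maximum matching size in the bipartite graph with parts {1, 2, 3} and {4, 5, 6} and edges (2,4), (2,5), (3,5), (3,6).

Step 1: List the neighbors of each left vertex:
  1: (none)
  2: 4, 5
  3: 5, 6

Step 2: Greedily match left vertices, then look for augmenting paths:
  Match 2 -- 4
  Match 3 -- 5
  No augmenting path remains.

Step 3: Verify this is maximum:
  Matching has size 2. The vertex set {2, 3} covers every edge and has size 2; any matching has at most one edge per cover vertex, so 2 is maximum (König's theorem).

Maximum matching: {(2,4), (3,5)}
Size: 2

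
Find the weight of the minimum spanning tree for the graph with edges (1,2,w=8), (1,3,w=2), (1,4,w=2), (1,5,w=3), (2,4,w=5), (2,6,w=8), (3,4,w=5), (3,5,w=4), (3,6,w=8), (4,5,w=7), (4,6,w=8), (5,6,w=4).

Apply Kruskal's algorithm (sort edges by weight, add if no cycle):

Sorted edges by weight:
  (1,3) w=2
  (1,4) w=2
  (1,5) w=3
  (3,5) w=4
  (5,6) w=4
  (2,4) w=5
  (3,4) w=5
  (4,5) w=7
  (1,2) w=8
  (2,6) w=8
  (3,6) w=8
  (4,6) w=8

Add edge (1,3) w=2 -- no cycle. Running total: 2
Add edge (1,4) w=2 -- no cycle. Running total: 4
Add edge (1,5) w=3 -- no cycle. Running total: 7
Skip edge (3,5) w=4 -- would create cycle
Add edge (5,6) w=4 -- no cycle. Running total: 11
Add edge (2,4) w=5 -- no cycle. Running total: 16

MST edges: (1,3,w=2), (1,4,w=2), (1,5,w=3), (5,6,w=4), (2,4,w=5)
Total MST weight: 2 + 2 + 3 + 4 + 5 = 16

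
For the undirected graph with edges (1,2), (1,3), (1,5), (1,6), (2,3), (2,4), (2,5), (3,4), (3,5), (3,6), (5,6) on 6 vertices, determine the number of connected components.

Step 1: Build adjacency list from edges:
  1: 2, 3, 5, 6
  2: 1, 3, 4, 5
  3: 1, 2, 4, 5, 6
  4: 2, 3
  5: 1, 2, 3, 6
  6: 1, 3, 5

Step 2: Run BFS/DFS from vertex 1:
  Visited: {1, 2, 3, 5, 6, 4}
  Reached 6 of 6 vertices

Step 3: All 6 vertices reached from vertex 1, so the graph is connected.
Number of connected components: 1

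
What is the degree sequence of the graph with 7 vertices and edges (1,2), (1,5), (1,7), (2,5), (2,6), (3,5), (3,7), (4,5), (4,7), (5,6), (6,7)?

Step 1: Count edges incident to each vertex:
  deg(1) = 3 (neighbors: 2, 5, 7)
  deg(2) = 3 (neighbors: 1, 5, 6)
  deg(3) = 2 (neighbors: 5, 7)
  deg(4) = 2 (neighbors: 5, 7)
  deg(5) = 5 (neighbors: 1, 2, 3, 4, 6)
  deg(6) = 3 (neighbors: 2, 5, 7)
  deg(7) = 4 (neighbors: 1, 3, 4, 6)

Step 2: Sort degrees in non-increasing order:
  Degrees: [3, 3, 2, 2, 5, 3, 4] -> sorted: [5, 4, 3, 3, 3, 2, 2]

Degree sequence: [5, 4, 3, 3, 3, 2, 2]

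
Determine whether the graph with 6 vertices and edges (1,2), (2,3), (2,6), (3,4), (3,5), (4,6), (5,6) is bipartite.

Step 1: Attempt 2-coloring using BFS:
  Start at vertex 1, assign color 0
  Color vertex 2 with color 1 (neighbor of 1)
  Color vertex 3 with color 0 (neighbor of 2)
  Color vertex 6 with color 0 (neighbor of 2)
  Color vertex 4 with color 1 (neighbor of 3)
  Color vertex 5 with color 1 (neighbor of 3)

Step 2: 2-coloring succeeded. No conflicts found.
  Set A (color 0): {1, 3, 6}
  Set B (color 1): {2, 4, 5}

The graph is bipartite with partition {1, 3, 6}, {2, 4, 5}.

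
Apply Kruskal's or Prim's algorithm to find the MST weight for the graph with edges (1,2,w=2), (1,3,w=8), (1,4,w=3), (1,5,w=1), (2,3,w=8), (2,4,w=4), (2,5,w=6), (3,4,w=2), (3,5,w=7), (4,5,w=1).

Apply Kruskal's algorithm (sort edges by weight, add if no cycle):

Sorted edges by weight:
  (1,5) w=1
  (4,5) w=1
  (1,2) w=2
  (3,4) w=2
  (1,4) w=3
  (2,4) w=4
  (2,5) w=6
  (3,5) w=7
  (1,3) w=8
  (2,3) w=8

Add edge (1,5) w=1 -- no cycle. Running total: 1
Add edge (4,5) w=1 -- no cycle. Running total: 2
Add edge (1,2) w=2 -- no cycle. Running total: 4
Add edge (3,4) w=2 -- no cycle. Running total: 6

MST edges: (1,5,w=1), (4,5,w=1), (1,2,w=2), (3,4,w=2)
Total MST weight: 1 + 1 + 2 + 2 = 6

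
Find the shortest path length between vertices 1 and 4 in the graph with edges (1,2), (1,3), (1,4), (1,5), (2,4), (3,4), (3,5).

Step 1: Build adjacency list:
  1: 2, 3, 4, 5
  2: 1, 4
  3: 1, 4, 5
  4: 1, 2, 3
  5: 1, 3

Step 2: BFS from vertex 1 to find shortest path to 4:
  vertex 2 reached at distance 1
  vertex 3 reached at distance 1
  vertex 4 reached at distance 1

Step 3: Shortest path: 1 -> 4
Path length: 1 edge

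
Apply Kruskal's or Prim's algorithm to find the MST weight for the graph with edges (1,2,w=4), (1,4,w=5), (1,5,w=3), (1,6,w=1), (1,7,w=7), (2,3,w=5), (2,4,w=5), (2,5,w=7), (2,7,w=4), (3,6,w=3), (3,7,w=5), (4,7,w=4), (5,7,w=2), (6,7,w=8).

Apply Kruskal's algorithm (sort edges by weight, add if no cycle):

Sorted edges by weight:
  (1,6) w=1
  (5,7) w=2
  (1,5) w=3
  (3,6) w=3
  (1,2) w=4
  (2,7) w=4
  (4,7) w=4
  (1,4) w=5
  (2,4) w=5
  (2,3) w=5
  (3,7) w=5
  (1,7) w=7
  (2,5) w=7
  (6,7) w=8

Add edge (1,6) w=1 -- no cycle. Running total: 1
Add edge (5,7) w=2 -- no cycle. Running total: 3
Add edge (1,5) w=3 -- no cycle. Running total: 6
Add edge (3,6) w=3 -- no cycle. Running total: 9
Add edge (1,2) w=4 -- no cycle. Running total: 13
Skip edge (2,7) w=4 -- would create cycle
Add edge (4,7) w=4 -- no cycle. Running total: 17

MST edges: (1,6,w=1), (5,7,w=2), (1,5,w=3), (3,6,w=3), (1,2,w=4), (4,7,w=4)
Total MST weight: 1 + 2 + 3 + 3 + 4 + 4 = 17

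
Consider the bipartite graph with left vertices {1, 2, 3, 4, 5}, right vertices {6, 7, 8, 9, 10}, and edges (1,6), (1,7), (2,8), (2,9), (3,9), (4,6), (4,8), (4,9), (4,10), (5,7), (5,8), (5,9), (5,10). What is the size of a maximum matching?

Step 1: List the neighbors of each left vertex:
  1: 6, 7
  2: 8, 9
  3: 9
  4: 6, 8, 9, 10
  5: 7, 8, 9, 10

Step 2: Greedily match left vertices, then look for augmenting paths:
  Match 1 -- 6
  Match 2 -- 8
  Match 3 -- 9
  Match 4 -- 10
  Match 5 -- 7
  No augmenting path remains.

Step 3: Verify this is maximum:
  Matching size 5 = min(|L|, |R|) = min(5, 5), which is an upper bound, so this matching is maximum.

Maximum matching: {(1,6), (2,8), (3,9), (4,10), (5,7)}
Size: 5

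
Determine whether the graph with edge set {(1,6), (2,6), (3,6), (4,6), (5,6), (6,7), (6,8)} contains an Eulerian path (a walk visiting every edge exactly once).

Step 1: Find the degree of each vertex:
  deg(1) = 1
  deg(2) = 1
  deg(3) = 1
  deg(4) = 1
  deg(5) = 1
  deg(6) = 7
  deg(7) = 1
  deg(8) = 1

Step 2: Count vertices with odd degree:
  Odd-degree vertices: 1, 2, 3, 4, 5, 6, 7, 8 (8 total)

Step 3: Apply Euler's theorem:
  - Eulerian circuit exists iff graph is connected and all vertices have even degree
  - Eulerian path exists iff graph is connected and has 0 or 2 odd-degree vertices

Graph has 8 odd-degree vertices (need 0 or 2).
Neither Eulerian path nor Eulerian circuit exists.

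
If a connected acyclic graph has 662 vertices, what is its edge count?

A tree on n vertices always has exactly n - 1 edges.
For n = 662: edges = 662 - 1 = 661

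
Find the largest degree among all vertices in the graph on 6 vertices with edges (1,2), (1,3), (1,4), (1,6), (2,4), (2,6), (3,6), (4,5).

Step 1: Count edges incident to each vertex:
  deg(1) = 4 (neighbors: 2, 3, 4, 6)
  deg(2) = 3 (neighbors: 1, 4, 6)
  deg(3) = 2 (neighbors: 1, 6)
  deg(4) = 3 (neighbors: 1, 2, 5)
  deg(5) = 1 (neighbors: 4)
  deg(6) = 3 (neighbors: 1, 2, 3)

Step 2: Find maximum:
  max(4, 3, 2, 3, 1, 3) = 4 (vertex 1)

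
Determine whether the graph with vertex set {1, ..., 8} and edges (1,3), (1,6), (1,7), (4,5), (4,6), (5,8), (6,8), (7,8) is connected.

Step 1: Build adjacency list from edges:
  1: 3, 6, 7
  2: (none)
  3: 1
  4: 5, 6
  5: 4, 8
  6: 1, 4, 8
  7: 1, 8
  8: 5, 6, 7

Step 2: Run BFS/DFS from vertex 1:
  Visited: {1, 3, 6, 7, 4, 8, 5}
  Reached 7 of 8 vertices

Step 3: Only 7 of 8 vertices reached. Graph is disconnected.
Connected components: {1, 3, 4, 5, 6, 7, 8}, {2}
Answer: No, the graph is not connected (2 components).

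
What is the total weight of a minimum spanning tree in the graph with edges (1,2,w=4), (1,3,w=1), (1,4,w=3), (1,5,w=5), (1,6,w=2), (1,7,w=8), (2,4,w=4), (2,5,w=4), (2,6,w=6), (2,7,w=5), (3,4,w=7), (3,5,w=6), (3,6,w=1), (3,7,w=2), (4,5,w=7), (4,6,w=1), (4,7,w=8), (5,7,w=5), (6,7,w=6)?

Apply Kruskal's algorithm (sort edges by weight, add if no cycle):

Sorted edges by weight:
  (1,3) w=1
  (3,6) w=1
  (4,6) w=1
  (1,6) w=2
  (3,7) w=2
  (1,4) w=3
  (1,2) w=4
  (2,4) w=4
  (2,5) w=4
  (1,5) w=5
  (2,7) w=5
  (5,7) w=5
  (2,6) w=6
  (3,5) w=6
  (6,7) w=6
  (3,4) w=7
  (4,5) w=7
  (1,7) w=8
  (4,7) w=8

Add edge (1,3) w=1 -- no cycle. Running total: 1
Add edge (3,6) w=1 -- no cycle. Running total: 2
Add edge (4,6) w=1 -- no cycle. Running total: 3
Skip edge (1,6) w=2 -- would create cycle
Add edge (3,7) w=2 -- no cycle. Running total: 5
Skip edge (1,4) w=3 -- would create cycle
Add edge (1,2) w=4 -- no cycle. Running total: 9
Skip edge (2,4) w=4 -- would create cycle
Add edge (2,5) w=4 -- no cycle. Running total: 13

MST edges: (1,3,w=1), (3,6,w=1), (4,6,w=1), (3,7,w=2), (1,2,w=4), (2,5,w=4)
Total MST weight: 1 + 1 + 1 + 2 + 4 + 4 = 13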